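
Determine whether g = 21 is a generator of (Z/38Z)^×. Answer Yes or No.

φ(38) = φ(2)·φ(19) = 1·18 = 18 = 2 · 3^2.
An element g generates (Z/38Z)^× iff g^(18/q) ≢ 1 (mod 38) for each prime q ∈ {2, 3}.
21^9 ≡ 37 (mod 38)  [q = 2: ≢ 1 ✓]
21^6 ≡ 7 (mod 38)  [q = 3: ≢ 1 ✓]
None equal 1, so ord_38(21) = 18: 21 is a primitive root.

Yes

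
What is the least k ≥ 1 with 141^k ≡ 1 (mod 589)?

30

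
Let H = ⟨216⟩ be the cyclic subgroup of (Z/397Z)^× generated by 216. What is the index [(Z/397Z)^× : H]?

3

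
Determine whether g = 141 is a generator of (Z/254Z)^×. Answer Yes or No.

φ(254) = φ(2)·φ(127) = 1·126 = 126 = 2 · 3^2 · 7.
141 is a primitive root mod 254 iff 141^(φ(254)/q) ≢ 1 for every prime q | φ(254), i.e. q ∈ {2, 3, 7}.
141^63 ≡ 253 (mod 254)  [q = 2: ≢ 1 ✓]
141^42 ≡ 107 (mod 254)  [q = 3: ≢ 1 ✓]
141^18 ≡ 135 (mod 254)  [q = 7: ≢ 1 ✓]
All checks pass, so 141 has order 126 and is a primitive root modulo 254.

Yes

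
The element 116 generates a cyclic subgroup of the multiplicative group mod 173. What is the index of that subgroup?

The order of 116 must divide φ(173) = 173 − 1 = 172 = 2^2 · 43.
Divisors of 172: 1, 2, 4, 43, 86, 172.
Compute 116^d (mod 173) for the divisors d until we hit 1:
116^1 ≡ 116
116^2 ≡ 135
116^4 ≡ 60
116^43 ≡ 172
116^86 ≡ 1
The order of 116 is 86, so the subgroup it generates has 86 elements.
Index = |(Z/173Z)^×| / |⟨116⟩| = 172 / 86 = 2.

2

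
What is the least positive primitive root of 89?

φ(89) = 89 − 1 = 88 = 2^3 · 11.
Test candidates g = 2, 3, … against the prime factors q ∈ {2, 11} of φ(89): g is a generator iff g^(88/q) ≢ 1 for every such q.
g = 2: 2^44 ≡ 1 — hits 1, so not a primitive root.
g = 3: 3^44 ≡ 88; 3^8 ≡ 64 — none is 1, so 3 is a primitive root.
So 3 is the smallest generator of (Z/89Z)^×.

3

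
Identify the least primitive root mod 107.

2

φ(107) = 107 − 1 = 106 = 2 · 53.
g is a primitive root iff g^(106/q) ≢ 1 (mod 107) for each prime q ∈ {2, 53}.
g = 2: 2^53 ≡ 106; 2^2 ≡ 4 — none is 1, so 2 is a primitive root.
So 2 is the smallest generator of (Z/107Z)^×.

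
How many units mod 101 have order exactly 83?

0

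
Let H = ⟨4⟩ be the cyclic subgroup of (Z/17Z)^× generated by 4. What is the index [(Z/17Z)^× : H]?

The order of 4 must divide φ(17) = 17 − 1 = 16 = 2^4.
Divisors of 16: 1, 2, 4, 8, 16.
Check 4^d mod 17 for each divisor in increasing order:
4^1 ≡ 4 (mod 17)
4^2 ≡ 16 (mod 17)
4^4 ≡ 1 (mod 17) ✓
So ord_17(4) = 4, hence |⟨4⟩| = 4.
[(Z/17Z)^× : ⟨4⟩] = 16/4 = 4.

4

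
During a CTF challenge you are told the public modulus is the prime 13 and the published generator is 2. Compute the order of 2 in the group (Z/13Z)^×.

12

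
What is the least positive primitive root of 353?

3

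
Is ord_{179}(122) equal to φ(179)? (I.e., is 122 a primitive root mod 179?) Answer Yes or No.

Yes

φ(179) = 179 − 1 = 178 = 2 · 89.
It suffices to check that the order of 122 is not a proper divisor of 178: compute 122^(178/q) for q ∈ {2, 89}.
122^89 ≡ 178 (mod 179)  [q = 2: ≢ 1 ✓]
122^2 ≡ 27 (mod 179)  [q = 89: ≢ 1 ✓]
Every test exponent gives a nontrivial residue, hence 122 generates the full group.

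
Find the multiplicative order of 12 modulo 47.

23

ord(12) | φ(47) = 47 − 1 = 46 = 2 · 23.
Divisors of 46: 1, 2, 23, 46.
Check 12^d mod 47 for each divisor in increasing order:
12^1 ≡ 12 (mod 47)
12^2 ≡ 3 (mod 47)
12^23 ≡ 1 (mod 47) ✓
The smallest such exponent is 23, so the order of 12 is 23.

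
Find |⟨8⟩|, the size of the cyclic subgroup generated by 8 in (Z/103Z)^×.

ord(8) | φ(103) = 103 − 1 = 102 = 2 · 3 · 17.
Divisors of 102: 1, 2, 3, 6, 17, 34, 51, 102.
Compute 8^d (mod 103) for the divisors d until we hit 1:
8^1 ≡ 8 (mod 103)
8^2 ≡ 64 (mod 103)
8^3 ≡ 100 (mod 103)
8^6 ≡ 9 (mod 103)
8^17 ≡ 1 (mod 103) ✓
Hence ord(8) = 17.

17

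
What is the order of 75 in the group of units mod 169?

The order of 75 must divide φ(169) = φ(13^2) = 13·(13−1) = 156 = 2^2 · 3 · 13.
Divisors of 156: 1, 2, 3, 4, 6, 12, 13, 26, 39, 52, 78, 156.
Test each divisor d:
75^1 ≡ 75
75^2 ≡ 48
75^3 ≡ 51
75^4 ≡ 107
75^6 ≡ 66
75^12 ≡ 131
75^13 ≡ 23
75^26 ≡ 22
75^39 ≡ 168
75^52 ≡ 146
75^78 ≡ 1
Hence ord(75) = 78.

78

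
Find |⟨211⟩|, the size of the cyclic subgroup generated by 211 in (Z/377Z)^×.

84

By Lagrange's theorem, ord_377(211) divides φ(377) = φ(13·29) = (13−1)·(29−1) = 12·28 = 336 = 2^4 · 3 · 7.
Divisors of 336: 1, 2, 3, 4, 6, 7, 8, 12, 14, 16, 21, 24, 28, 42, 48, 56, 84, 112, 168, 336.
Test each divisor d:
211^1 ≡ 211 (mod 377)
211^2 ≡ 35 (mod 377)
211^3 ≡ 222 (mod 377)
211^4 ≡ 94 (mod 377)
211^6 ≡ 274 (mod 377)
211^7 ≡ 133 (mod 377)
211^8 ≡ 165 (mod 377)
211^12 ≡ 53 (mod 377)
211^14 ≡ 347 (mod 377)
211^16 ≡ 81 (mod 377)
211^21 ≡ 157 (mod 377)
211^24 ≡ 170 (mod 377)
211^28 ≡ 146 (mod 377)
211^42 ≡ 144 (mod 377)
211^48 ≡ 248 (mod 377)
211^56 ≡ 204 (mod 377)
211^84 ≡ 1 (mod 377) ✓
Hence ord(211) = 84.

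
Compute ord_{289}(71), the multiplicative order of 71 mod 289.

272

By Lagrange's theorem, ord_289(71) divides φ(289) = φ(17^2) = 17·(17−1) = 272 = 2^4 · 17.
Divisors of 272: 1, 2, 4, 8, 16, 17, 34, 68, 136, 272.
Check 71^d mod 289 for each divisor in increasing order:
71^1 ≡ 71
71^2 ≡ 128
71^4 ≡ 200
71^8 ≡ 118
71^16 ≡ 52
71^17 ≡ 224
71^34 ≡ 179
71^68 ≡ 251
71^136 ≡ 288
71^272 ≡ 1
So ord_289(71) = 272.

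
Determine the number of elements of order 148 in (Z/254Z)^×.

0

φ(254) = φ(2)·φ(127) = 1·126 = 126 = 2 · 3^2 · 7.
(Z/254Z)^× is cyclic (|G| = 126); a cyclic group of order m has exactly φ(d) elements of each order d | m, and none otherwise.
148 does not divide 126, so no element of (Z/254Z)^× has order 148.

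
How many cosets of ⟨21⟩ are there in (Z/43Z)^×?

The order of 21 must divide φ(43) = 43 − 1 = 42 = 2 · 3 · 7.
Divisors of 42: 1, 2, 3, 6, 7, 14, 21, 42.
Test each divisor d:
21^1 ≡ 21 (mod 43)
21^2 ≡ 11 (mod 43)
21^3 ≡ 16 (mod 43)
21^6 ≡ 41 (mod 43)
21^7 ≡ 1 (mod 43) ✓
The order of 21 is 7, so the subgroup it generates has 7 elements.
[(Z/43Z)^× : ⟨21⟩] = 42/7 = 6.

6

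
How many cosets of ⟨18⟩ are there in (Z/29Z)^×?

1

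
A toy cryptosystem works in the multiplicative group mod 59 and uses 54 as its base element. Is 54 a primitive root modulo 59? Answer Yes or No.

Yes

φ(59) = 59 − 1 = 58 = 2 · 29.
54 is a primitive root mod 59 iff 54^(φ(59)/q) ≢ 1 for every prime q | φ(59), i.e. q ∈ {2, 29}.
54^29 ≡ 58 (mod 59)  [q = 2: ≢ 1 ✓]
54^2 ≡ 25 (mod 59)  [q = 29: ≢ 1 ✓]
All checks pass, so 54 has order 58 and is a primitive root modulo 59.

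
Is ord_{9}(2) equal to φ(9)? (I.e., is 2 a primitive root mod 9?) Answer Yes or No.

φ(9) = φ(3^2) = 3·(3−1) = 6 = 2 · 3.
An element g generates (Z/9Z)^× iff g^(6/q) ≢ 1 (mod 9) for each prime q ∈ {2, 3}.
2^3 ≡ 8 (mod 9)  [q = 2: ≢ 1 ✓]
2^2 ≡ 4 (mod 9)  [q = 3: ≢ 1 ✓]
Every test exponent gives a nontrivial residue, hence 2 generates the full group.

Yes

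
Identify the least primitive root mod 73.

5

φ(73) = 73 − 1 = 72 = 2^3 · 3^2.
g is a primitive root iff g^(72/q) ≢ 1 (mod 73) for each prime q ∈ {2, 3}.
g = 2: 2^36 ≡ 1 — hits 1, so not a primitive root.
g = 3: 3^36 ≡ 1 — hits 1, so not a primitive root.
g = 4: 4^36 ≡ 1 — hits 1, so not a primitive root.
g = 5: 5^36 ≡ 72; 5^24 ≡ 8 — none is 1, so 5 is a primitive root.
So 5 is the smallest generator of (Z/73Z)^×.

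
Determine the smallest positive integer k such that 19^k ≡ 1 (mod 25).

10

By Lagrange's theorem, ord_25(19) divides φ(25) = φ(5^2) = 5·(5−1) = 20 = 2^2 · 5.
Divisors of 20: 1, 2, 4, 5, 10, 20.
Test each divisor d:
19^1 ≡ 19 (mod 25)
19^2 ≡ 11 (mod 25)
19^4 ≡ 21 (mod 25)
19^5 ≡ 24 (mod 25)
19^10 ≡ 1 (mod 25) ✓
Therefore the multiplicative order of 19 modulo 25 is 10.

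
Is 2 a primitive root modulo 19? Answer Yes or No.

φ(19) = 19 − 1 = 18 = 2 · 3^2.
An element g generates (Z/19Z)^× iff g^(18/q) ≢ 1 (mod 19) for each prime q ∈ {2, 3}.
2^9 ≡ 18 (mod 19)  [q = 2: ≢ 1 ✓]
2^6 ≡ 7 (mod 19)  [q = 3: ≢ 1 ✓]
Every test exponent gives a nontrivial residue, hence 2 generates the full group.

Yes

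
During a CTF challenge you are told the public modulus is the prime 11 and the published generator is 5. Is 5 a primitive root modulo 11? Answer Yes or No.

No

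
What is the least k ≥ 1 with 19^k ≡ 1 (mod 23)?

ord(19) | φ(23) = 23 − 1 = 22 = 2 · 11.
Divisors of 22: 1, 2, 11, 22.
Check 19^d mod 23 for each divisor in increasing order:
19^1 ≡ 19 (mod 23)
19^2 ≡ 16 (mod 23)
19^11 ≡ 22 (mod 23)
19^22 ≡ 1 (mod 23) ✓
Hence ord(19) = 22.

22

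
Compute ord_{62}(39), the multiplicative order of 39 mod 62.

Since 39 ∈ (Z/62Z)^×, its order divides φ(62) = φ(2)·φ(31) = 1·30 = 30 = 2 · 3 · 5.
Divisors of 30: 1, 2, 3, 5, 6, 10, 15, 30.
Test each divisor d:
39^1 ≡ 39
39^2 ≡ 33
39^3 ≡ 47
39^5 ≡ 1
So ord_62(39) = 5.

5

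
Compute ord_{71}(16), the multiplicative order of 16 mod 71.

35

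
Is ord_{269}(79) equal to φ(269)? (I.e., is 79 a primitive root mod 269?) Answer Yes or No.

No

φ(269) = 269 − 1 = 268 = 2^2 · 67.
It suffices to check that the order of 79 is not a proper divisor of 268: compute 79^(268/q) for q ∈ {2, 67}.
79^134 ≡ 1 (mod 269)  [q = 2: ≡ 1 ✗]
79^4 ≡ 226 (mod 269)  [q = 67: ≢ 1 ✓]
79^134 ≡ 1 shows ord(79) | 134, strictly less than φ(269); not a primitive root.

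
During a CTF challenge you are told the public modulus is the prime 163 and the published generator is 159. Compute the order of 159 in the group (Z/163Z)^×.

162

Since 159 ∈ (Z/163Z)^×, its order divides φ(163) = 163 − 1 = 162 = 2 · 3^4.
Divisors of 162: 1, 2, 3, 6, 9, 18, 27, 54, 81, 162.
Evaluate successive powers at the divisors of 162:
159^1 ≡ 159
159^2 ≡ 16
159^3 ≡ 99
159^6 ≡ 21
159^9 ≡ 123
159^18 ≡ 133
159^27 ≡ 59
159^54 ≡ 58
159^81 ≡ 162
159^162 ≡ 1
Therefore the multiplicative order of 159 modulo 163 is 162.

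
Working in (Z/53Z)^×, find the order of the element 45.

52

ord(45) | φ(53) = 53 − 1 = 52 = 2^2 · 13.
Divisors of 52: 1, 2, 4, 13, 26, 52.
Evaluate successive powers at the divisors of 52:
45^1 ≡ 45 (mod 53)
45^2 ≡ 11 (mod 53)
45^4 ≡ 15 (mod 53)
45^13 ≡ 30 (mod 53)
45^26 ≡ 52 (mod 53)
45^52 ≡ 1 (mod 53) ✓
Hence ord(45) = 52.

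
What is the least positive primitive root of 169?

φ(169) = φ(13^2) = 13·(13−1) = 156 = 2^2 · 3 · 13.
g is a primitive root iff g^(156/q) ≢ 1 (mod 169) for each prime q ∈ {2, 3, 13}.
g = 2: 2^78 ≡ 168; 2^52 ≡ 146; 2^12 ≡ 40 — none is 1, so 2 is a primitive root.
The smallest primitive root modulo 169 is 2.

2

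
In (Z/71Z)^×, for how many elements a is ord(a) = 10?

φ(71) = 71 − 1 = 70 = 2 · 5 · 7.
(Z/71Z)^× is cyclic (|G| = 70); a cyclic group of order m has exactly φ(d) elements of each order d | m, and none otherwise.
10 = 2 · 5 divides 70, and φ(10) = 4.

4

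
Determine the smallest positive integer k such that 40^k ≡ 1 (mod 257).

Since 40 ∈ (Z/257Z)^×, its order divides φ(257) = 257 − 1 = 256 = 2^8.
Divisors of 256: 1, 2, 4, 8, 16, 32, 64, 128, 256.
Test each divisor d:
40^1 ≡ 40
40^2 ≡ 58
40^4 ≡ 23
40^8 ≡ 15
40^16 ≡ 225
40^32 ≡ 253
40^64 ≡ 16
40^128 ≡ 256
40^256 ≡ 1
Therefore the multiplicative order of 40 modulo 257 is 256.

256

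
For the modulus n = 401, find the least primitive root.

φ(401) = 401 − 1 = 400 = 2^4 · 5^2.
g is a primitive root iff g^(400/q) ≢ 1 (mod 401) for each prime q ∈ {2, 5}.
g = 2: 2^200 ≡ 1 — hits 1, so not a primitive root.
g = 3: 3^200 ≡ 400; 3^80 ≡ 72 — none is 1, so 3 is a primitive root.
The smallest primitive root modulo 401 is 3.

3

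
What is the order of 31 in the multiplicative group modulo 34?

16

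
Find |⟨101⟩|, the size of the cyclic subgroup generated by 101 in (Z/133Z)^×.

18

Since 101 ∈ (Z/133Z)^×, its order divides φ(133) = φ(7·19) = (7−1)·(19−1) = 6·18 = 108 = 2^2 · 3^3.
Divisors of 108: 1, 2, 3, 4, 6, 9, 12, 18, 27, 36, 54, 108.
Test each divisor d:
101^1 ≡ 101 (mod 133)
101^2 ≡ 93 (mod 133)
101^3 ≡ 83 (mod 133)
101^4 ≡ 4 (mod 133)
101^6 ≡ 106 (mod 133)
101^9 ≡ 20 (mod 133)
101^12 ≡ 64 (mod 133)
101^18 ≡ 1 (mod 133) ✓
So ord_133(101) = 18.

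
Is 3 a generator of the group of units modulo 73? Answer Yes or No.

No

φ(73) = 73 − 1 = 72 = 2^3 · 3^2.
It suffices to check that the order of 3 is not a proper divisor of 72: compute 3^(72/q) for q ∈ {2, 3}.
3^36 ≡ 1 (mod 73)  [q = 2: ≡ 1 ✗]
3^24 ≡ 1 (mod 73)  [q = 3: ≡ 1 ✗]
The check at q = 2 fails, so 3 generates a proper subgroup.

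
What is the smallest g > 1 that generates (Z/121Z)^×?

2

φ(121) = φ(11^2) = 11·(11−1) = 110 = 2 · 5 · 11.
g is a primitive root iff g^(110/q) ≢ 1 (mod 121) for each prime q ∈ {2, 5, 11}.
g = 2: 2^55 ≡ 120; 2^22 ≡ 81; 2^10 ≡ 56 — none is 1, so 2 is a primitive root.
Hence the least primitive root of 121 is 2.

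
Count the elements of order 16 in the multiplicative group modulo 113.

φ(113) = 113 − 1 = 112 = 2^4 · 7.
Since (Z/113Z)^× is cyclic of order 112, the number of elements of order d is φ(d) when d | 112 and 0 otherwise.
16 = 2^4 divides 112, and φ(16) = 8.

8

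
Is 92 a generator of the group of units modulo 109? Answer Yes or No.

φ(109) = 109 − 1 = 108 = 2^2 · 3^3.
Test 92^(108/q) mod 109 for each prime factor q of 108:
92^54 ≡ 108 (mod 109)  [q = 2: ≢ 1 ✓]
92^36 ≡ 1 (mod 109)  [q = 3: ≡ 1 ✗]
92^36 ≡ 1 shows ord(92) | 36, strictly less than φ(109); not a primitive root.

No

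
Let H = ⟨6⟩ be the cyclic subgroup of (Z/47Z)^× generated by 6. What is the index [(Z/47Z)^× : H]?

The order of 6 must divide φ(47) = 47 − 1 = 46 = 2 · 23.
Divisors of 46: 1, 2, 23, 46.
Test each divisor d:
6^1 ≡ 6 (mod 47)
6^2 ≡ 36 (mod 47)
6^23 ≡ 1 (mod 47) ✓
The order of 6 is 23, so the subgroup it generates has 23 elements.
[(Z/47Z)^× : ⟨6⟩] = 46/23 = 2.

2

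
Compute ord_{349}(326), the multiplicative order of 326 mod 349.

174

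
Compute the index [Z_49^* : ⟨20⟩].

3

Since 20 ∈ (Z/49Z)^×, its order divides φ(49) = φ(7^2) = 7·(7−1) = 42 = 2 · 3 · 7.
Divisors of 42: 1, 2, 3, 6, 7, 14, 21, 42.
Check 20^d mod 49 for each divisor in increasing order:
20^1 ≡ 20 (mod 49)
20^2 ≡ 8 (mod 49)
20^3 ≡ 13 (mod 49)
20^6 ≡ 22 (mod 49)
20^7 ≡ 48 (mod 49)
20^14 ≡ 1 (mod 49) ✓
So ord_49(20) = 14, hence |⟨20⟩| = 14.
[(Z/49Z)^× : ⟨20⟩] = 42/14 = 3.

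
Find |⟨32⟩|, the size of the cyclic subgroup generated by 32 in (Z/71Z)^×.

7

By Lagrange's theorem, ord_71(32) divides φ(71) = 71 − 1 = 70 = 2 · 5 · 7.
Divisors of 70: 1, 2, 5, 7, 10, 14, 35, 70.
Test each divisor d:
32^1 ≡ 32 (mod 71)
32^2 ≡ 30 (mod 71)
32^5 ≡ 45 (mod 71)
32^7 ≡ 1 (mod 71) ✓
The smallest such exponent is 7, so the order of 32 is 7.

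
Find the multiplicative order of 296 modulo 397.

396

ord(296) | φ(397) = 397 − 1 = 396 = 2^2 · 3^2 · 11.
Divisors of 396: 1, 2, 3, 4, 6, 9, 11, 12, 18, 22, 33, 36, 44, 66, 99, 132, 198, 396.
Check 296^d mod 397 for each divisor in increasing order:
296^1 ≡ 296
296^2 ≡ 276
296^3 ≡ 311
296^4 ≡ 349
296^6 ≡ 250
296^9 ≡ 335
296^11 ≡ 356
296^12 ≡ 171
296^18 ≡ 271
296^22 ≡ 93
296^33 ≡ 157
296^36 ≡ 393
296^44 ≡ 312
296^66 ≡ 35
296^99 ≡ 334
296^132 ≡ 34
296^198 ≡ 396
296^396 ≡ 1
Hence ord(296) = 396.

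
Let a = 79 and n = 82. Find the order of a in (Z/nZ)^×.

8

ord(79) | φ(82) = φ(2)·φ(41) = 1·40 = 40 = 2^3 · 5.
Divisors of 40: 1, 2, 4, 5, 8, 10, 20, 40.
Check 79^d mod 82 for each divisor in increasing order:
79^1 ≡ 79
79^2 ≡ 9
79^4 ≡ 81
79^5 ≡ 3
79^8 ≡ 1
Therefore the multiplicative order of 79 modulo 82 is 8.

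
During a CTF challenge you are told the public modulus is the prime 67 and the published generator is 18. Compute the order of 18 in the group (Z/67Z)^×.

66

The order of 18 must divide φ(67) = 67 − 1 = 66 = 2 · 3 · 11.
Divisors of 66: 1, 2, 3, 6, 11, 22, 33, 66.
Evaluate successive powers at the divisors of 66:
18^1 ≡ 18
18^2 ≡ 56
18^3 ≡ 3
18^6 ≡ 9
18^11 ≡ 38
18^22 ≡ 37
18^33 ≡ 66
18^66 ≡ 1
The smallest such exponent is 66, so the order of 18 is 66.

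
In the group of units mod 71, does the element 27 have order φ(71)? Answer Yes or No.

No

φ(71) = 71 − 1 = 70 = 2 · 5 · 7.
27 is a primitive root mod 71 iff 27^(φ(71)/q) ≢ 1 for every prime q | φ(71), i.e. q ∈ {2, 5, 7}.
27^35 ≡ 1 (mod 71)  [q = 2: ≡ 1 ✗]
27^14 ≡ 57 (mod 71)  [q = 5: ≢ 1 ✓]
27^10 ≡ 45 (mod 71)  [q = 7: ≢ 1 ✓]
27^35 ≡ 1 shows ord(27) | 35, strictly less than φ(71); not a primitive root.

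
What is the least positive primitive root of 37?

φ(37) = 37 − 1 = 36 = 2^2 · 3^2.
g is a primitive root iff g^(36/q) ≢ 1 (mod 37) for each prime q ∈ {2, 3}.
g = 2: 2^18 ≡ 36; 2^12 ≡ 26 — none is 1, so 2 is a primitive root.
The smallest primitive root modulo 37 is 2.

2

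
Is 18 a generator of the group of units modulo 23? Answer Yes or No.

No

φ(23) = 23 − 1 = 22 = 2 · 11.
18 is a primitive root mod 23 iff 18^(φ(23)/q) ≢ 1 for every prime q | φ(23), i.e. q ∈ {2, 11}.
18^11 ≡ 1 (mod 23)  [q = 2: ≡ 1 ✗]
18^2 ≡ 2 (mod 23)  [q = 11: ≢ 1 ✓]
18^11 ≡ 1 shows ord(18) | 11, strictly less than φ(23); not a primitive root.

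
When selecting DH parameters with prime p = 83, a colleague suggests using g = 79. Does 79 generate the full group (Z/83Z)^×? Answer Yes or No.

Yes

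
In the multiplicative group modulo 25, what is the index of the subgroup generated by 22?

1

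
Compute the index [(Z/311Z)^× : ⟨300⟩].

10

By Lagrange's theorem, ord_311(300) divides φ(311) = 311 − 1 = 310 = 2 · 5 · 31.
Divisors of 310: 1, 2, 5, 10, 31, 62, 155, 310.
Test each divisor d:
300^1 ≡ 300 (mod 311)
300^2 ≡ 121 (mod 311)
300^5 ≡ 47 (mod 311)
300^10 ≡ 32 (mod 311)
300^31 ≡ 1 (mod 311) ✓
The order of 300 is 31, so the subgroup it generates has 31 elements.
Index = |(Z/311Z)^×| / |⟨300⟩| = 310 / 31 = 10.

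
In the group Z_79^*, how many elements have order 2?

1

φ(79) = 79 − 1 = 78 = 2 · 3 · 13.
Since (Z/79Z)^× is cyclic of order 78, the number of elements of order d is φ(d) when d | 78 and 0 otherwise.
2 | 78, and φ(2) = 2 − 1 = 1.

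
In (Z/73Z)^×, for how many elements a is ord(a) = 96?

0

φ(73) = 73 − 1 = 72 = 2^3 · 3^2.
(Z/73Z)^× is cyclic (|G| = 72); a cyclic group of order m has exactly φ(d) elements of each order d | m, and none otherwise.
Here 72 is not a multiple of 96, so there are no elements of order 96.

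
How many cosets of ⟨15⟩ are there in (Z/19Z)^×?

1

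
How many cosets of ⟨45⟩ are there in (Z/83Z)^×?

The order of 45 must divide φ(83) = 83 − 1 = 82 = 2 · 41.
Divisors of 82: 1, 2, 41, 82.
Check 45^d mod 83 for each divisor in increasing order:
45^1 ≡ 45 (mod 83)
45^2 ≡ 33 (mod 83)
45^41 ≡ 82 (mod 83)
45^82 ≡ 1 (mod 83) ✓
So ord_83(45) = 82, hence |⟨45⟩| = 82.
[(Z/83Z)^× : ⟨45⟩] = 82/82 = 1.

1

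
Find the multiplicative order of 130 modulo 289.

By Lagrange's theorem, ord_289(130) divides φ(289) = φ(17^2) = 17·(17−1) = 272 = 2^4 · 17.
Divisors of 272: 1, 2, 4, 8, 16, 17, 34, 68, 136, 272.
Test each divisor d:
130^1 ≡ 130 (mod 289)
130^2 ≡ 138 (mod 289)
130^4 ≡ 259 (mod 289)
130^8 ≡ 33 (mod 289)
130^16 ≡ 222 (mod 289)
130^17 ≡ 249 (mod 289)
130^34 ≡ 155 (mod 289)
130^68 ≡ 38 (mod 289)
130^136 ≡ 288 (mod 289)
130^272 ≡ 1 (mod 289) ✓
Therefore the multiplicative order of 130 modulo 289 is 272.

272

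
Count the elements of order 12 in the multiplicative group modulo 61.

4

φ(61) = 61 − 1 = 60 = 2^2 · 3 · 5.
(Z/61Z)^× is cyclic (|G| = 60); a cyclic group of order m has exactly φ(d) elements of each order d | m, and none otherwise.
12 = 2^2 · 3 divides 60, and φ(12) = 4.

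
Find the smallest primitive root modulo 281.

3

φ(281) = 281 − 1 = 280 = 2^3 · 5 · 7.
g is a primitive root iff g^(280/q) ≢ 1 (mod 281) for each prime q ∈ {2, 5, 7}.
g = 2: 2^140 ≡ 1 — hits 1, so not a primitive root.
g = 3: 3^140 ≡ 280; 3^56 ≡ 86; 3^40 ≡ 249 — none is 1, so 3 is a primitive root.
Hence the least primitive root of 281 is 3.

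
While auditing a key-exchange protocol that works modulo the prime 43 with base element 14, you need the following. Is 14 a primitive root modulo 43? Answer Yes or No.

No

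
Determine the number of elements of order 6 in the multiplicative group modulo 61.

φ(61) = 61 − 1 = 60 = 2^2 · 3 · 5.
(Z/61Z)^× is cyclic (|G| = 60); a cyclic group of order m has exactly φ(d) elements of each order d | m, and none otherwise.
6 = 2 · 3 divides 60, and φ(6) = 2.

2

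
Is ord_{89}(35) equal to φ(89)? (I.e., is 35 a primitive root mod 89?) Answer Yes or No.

Yes

φ(89) = 89 − 1 = 88 = 2^3 · 11.
An element g generates (Z/89Z)^× iff g^(88/q) ≢ 1 (mod 89) for each prime q ∈ {2, 11}.
35^44 ≡ 88 (mod 89)  [q = 2: ≢ 1 ✓]
35^8 ≡ 16 (mod 89)  [q = 11: ≢ 1 ✓]
Every test exponent gives a nontrivial residue, hence 35 generates the full group.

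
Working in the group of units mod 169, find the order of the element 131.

13

By Lagrange's theorem, ord_169(131) divides φ(169) = φ(13^2) = 13·(13−1) = 156 = 2^2 · 3 · 13.
Divisors of 156: 1, 2, 3, 4, 6, 12, 13, 26, 39, 52, 78, 156.
Test each divisor d:
131^1 ≡ 131
131^2 ≡ 92
131^3 ≡ 53
131^4 ≡ 14
131^6 ≡ 105
131^12 ≡ 40
131^13 ≡ 1
The smallest such exponent is 13, so the order of 131 is 13.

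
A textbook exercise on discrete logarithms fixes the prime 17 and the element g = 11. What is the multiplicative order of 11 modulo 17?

Since 11 ∈ (Z/17Z)^×, its order divides φ(17) = 17 − 1 = 16 = 2^4.
Divisors of 16: 1, 2, 4, 8, 16.
Compute 11^d (mod 17) for the divisors d until we hit 1:
11^1 ≡ 11
11^2 ≡ 2
11^4 ≡ 4
11^8 ≡ 16
11^16 ≡ 1
The smallest such exponent is 16, so the order of 11 is 16.

16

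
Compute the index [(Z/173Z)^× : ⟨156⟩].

1

The order of 156 must divide φ(173) = 173 − 1 = 172 = 2^2 · 43.
Divisors of 172: 1, 2, 4, 43, 86, 172.
Compute 156^d (mod 173) for the divisors d until we hit 1:
156^1 ≡ 156 (mod 173)
156^2 ≡ 116 (mod 173)
156^4 ≡ 135 (mod 173)
156^43 ≡ 93 (mod 173)
156^86 ≡ 172 (mod 173)
156^172 ≡ 1 (mod 173) ✓
So ord_173(156) = 172, hence |⟨156⟩| = 172.
Index = |(Z/173Z)^×| / |⟨156⟩| = 172 / 172 = 1.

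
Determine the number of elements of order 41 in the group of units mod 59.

0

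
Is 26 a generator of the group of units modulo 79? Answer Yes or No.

φ(79) = 79 − 1 = 78 = 2 · 3 · 13.
It suffices to check that the order of 26 is not a proper divisor of 78: compute 26^(78/q) for q ∈ {2, 3, 13}.
26^39 ≡ 1 (mod 79)  [q = 2: ≡ 1 ✗]
26^26 ≡ 55 (mod 79)  [q = 3: ≢ 1 ✓]
26^6 ≡ 22 (mod 79)  [q = 13: ≢ 1 ✓]
26^39 ≡ 1 shows ord(26) | 39, strictly less than φ(79); not a primitive root.

No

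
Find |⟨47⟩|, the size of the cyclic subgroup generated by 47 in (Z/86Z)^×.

7

By Lagrange's theorem, ord_86(47) divides φ(86) = φ(2)·φ(43) = 1·42 = 42 = 2 · 3 · 7.
Divisors of 42: 1, 2, 3, 6, 7, 14, 21, 42.
Compute 47^d (mod 86) for the divisors d until we hit 1:
47^1 ≡ 47
47^2 ≡ 59
47^3 ≡ 21
47^6 ≡ 11
47^7 ≡ 1
So ord_86(47) = 7.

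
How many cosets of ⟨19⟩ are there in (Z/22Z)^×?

1

Since 19 ∈ (Z/22Z)^×, its order divides φ(22) = φ(2)·φ(11) = 1·10 = 10 = 2 · 5.
Divisors of 10: 1, 2, 5, 10.
Check 19^d mod 22 for each divisor in increasing order:
19^1 ≡ 19 (mod 22)
19^2 ≡ 9 (mod 22)
19^5 ≡ 21 (mod 22)
19^10 ≡ 1 (mod 22) ✓
The order of 19 is 10, so the subgroup it generates has 10 elements.
Index = |(Z/22Z)^×| / |⟨19⟩| = 10 / 10 = 1.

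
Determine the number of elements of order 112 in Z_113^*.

48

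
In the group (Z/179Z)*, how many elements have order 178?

φ(179) = 179 − 1 = 178 = 2 · 89.
Since (Z/179Z)^× is cyclic of order 178, the number of elements of order d is φ(d) when d | 178 and 0 otherwise.
178 = 2 · 89 divides 178, and φ(178) = 88.

88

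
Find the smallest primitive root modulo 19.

2

φ(19) = 19 − 1 = 18 = 2 · 3^2.
Test candidates g = 2, 3, … against the prime factors q ∈ {2, 3} of φ(19): g is a generator iff g^(18/q) ≢ 1 for every such q.
g = 2: 2^9 ≡ 18; 2^6 ≡ 7 — none is 1, so 2 is a primitive root.
The smallest primitive root modulo 19 is 2.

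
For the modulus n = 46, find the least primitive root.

φ(46) = φ(2)·φ(23) = 1·22 = 22 = 2 · 11.
g is a primitive root iff g^(22/q) ≢ 1 (mod 46) for each prime q ∈ {2, 11}.
g = 2: gcd(2, 46) = 2 > 1, not a unit — skip.
g = 3: 3^11 ≡ 1 — hits 1, so not a primitive root.
g = 4: gcd(4, 46) = 2 > 1, not a unit — skip.
g = 5: 5^11 ≡ 45; 5^2 ≡ 25 — none is 1, so 5 is a primitive root.
Hence the least primitive root of 46 is 5.

5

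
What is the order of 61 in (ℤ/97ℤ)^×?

ord(61) | φ(97) = 97 − 1 = 96 = 2^5 · 3.
Divisors of 96: 1, 2, 3, 4, 6, 8, 12, 16, 24, 32, 48, 96.
Evaluate successive powers at the divisors of 96:
61^1 ≡ 61 (mod 97)
61^2 ≡ 35 (mod 97)
61^3 ≡ 1 (mod 97) ✓
Hence ord(61) = 3.

3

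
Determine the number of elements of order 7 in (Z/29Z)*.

6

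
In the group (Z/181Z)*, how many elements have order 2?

1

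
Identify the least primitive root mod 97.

5

φ(97) = 97 − 1 = 96 = 2^5 · 3.
g is a primitive root iff g^(96/q) ≢ 1 (mod 97) for each prime q ∈ {2, 3}.
g = 2: 2^48 ≡ 1 — hits 1, so not a primitive root.
g = 3: 3^48 ≡ 1 — hits 1, so not a primitive root.
g = 4: 4^48 ≡ 1 — hits 1, so not a primitive root.
g = 5: 5^48 ≡ 96; 5^32 ≡ 35 — none is 1, so 5 is a primitive root.
The smallest primitive root modulo 97 is 5.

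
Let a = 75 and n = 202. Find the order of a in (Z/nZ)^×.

100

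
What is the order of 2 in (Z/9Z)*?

6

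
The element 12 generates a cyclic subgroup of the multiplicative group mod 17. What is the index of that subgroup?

1

The order of 12 must divide φ(17) = 17 − 1 = 16 = 2^4.
Divisors of 16: 1, 2, 4, 8, 16.
Compute 12^d (mod 17) for the divisors d until we hit 1:
12^1 ≡ 12 (mod 17)
12^2 ≡ 8 (mod 17)
12^4 ≡ 13 (mod 17)
12^8 ≡ 16 (mod 17)
12^16 ≡ 1 (mod 17) ✓
Thus |⟨12⟩| = ord(12) = 16.
The index is φ(17) / ord(12) = 16 / 16 = 1.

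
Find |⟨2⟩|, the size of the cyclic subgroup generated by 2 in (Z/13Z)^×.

12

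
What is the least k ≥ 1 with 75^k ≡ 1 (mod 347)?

173

ord(75) | φ(347) = 347 − 1 = 346 = 2 · 173.
Divisors of 346: 1, 2, 173, 346.
Evaluate successive powers at the divisors of 346:
75^1 ≡ 75
75^2 ≡ 73
75^173 ≡ 1
So ord_347(75) = 173.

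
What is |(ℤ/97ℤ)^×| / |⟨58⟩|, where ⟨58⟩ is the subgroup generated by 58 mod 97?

ord(58) | φ(97) = 97 − 1 = 96 = 2^5 · 3.
Divisors of 96: 1, 2, 3, 4, 6, 8, 12, 16, 24, 32, 48, 96.
Check 58^d mod 97 for each divisor in increasing order:
58^1 ≡ 58
58^2 ≡ 66
58^3 ≡ 45
58^4 ≡ 88
58^6 ≡ 85
58^8 ≡ 81
58^12 ≡ 47
58^16 ≡ 62
58^24 ≡ 75
58^32 ≡ 61
58^48 ≡ 96
58^96 ≡ 1
Thus |⟨58⟩| = ord(58) = 96.
Index = |(Z/97Z)^×| / |⟨58⟩| = 96 / 96 = 1.

1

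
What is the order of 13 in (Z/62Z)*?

Since 13 ∈ (Z/62Z)^×, its order divides φ(62) = φ(2)·φ(31) = 1·30 = 30 = 2 · 3 · 5.
Divisors of 30: 1, 2, 3, 5, 6, 10, 15, 30.
Compute 13^d (mod 62) for the divisors d until we hit 1:
13^1 ≡ 13 (mod 62)
13^2 ≡ 45 (mod 62)
13^3 ≡ 27 (mod 62)
13^5 ≡ 37 (mod 62)
13^6 ≡ 47 (mod 62)
13^10 ≡ 5 (mod 62)
13^15 ≡ 61 (mod 62)
13^30 ≡ 1 (mod 62) ✓
Therefore the multiplicative order of 13 modulo 62 is 30.

30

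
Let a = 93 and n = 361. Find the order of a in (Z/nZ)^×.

Since 93 ∈ (Z/361Z)^×, its order divides φ(361) = φ(19^2) = 19·(19−1) = 342 = 2 · 3^2 · 19.
Divisors of 342: 1, 2, 3, 6, 9, 18, 19, 38, 57, 114, 171, 342.
Check 93^d mod 361 for each divisor in increasing order:
93^1 ≡ 93 (mod 361)
93^2 ≡ 346 (mod 361)
93^3 ≡ 49 (mod 361)
93^6 ≡ 235 (mod 361)
93^9 ≡ 324 (mod 361)
93^18 ≡ 286 (mod 361)
93^19 ≡ 245 (mod 361)
93^38 ≡ 99 (mod 361)
93^57 ≡ 68 (mod 361)
93^114 ≡ 292 (mod 361)
93^171 ≡ 1 (mod 361) ✓
Hence ord(93) = 171.

171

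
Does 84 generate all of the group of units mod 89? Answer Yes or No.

No

φ(89) = 89 − 1 = 88 = 2^3 · 11.
84 is a primitive root mod 89 iff 84^(φ(89)/q) ≢ 1 for every prime q | φ(89), i.e. q ∈ {2, 11}.
84^44 ≡ 1 (mod 89)  [q = 2: ≡ 1 ✗]
84^8 ≡ 4 (mod 89)  [q = 11: ≢ 1 ✓]
84^44 ≡ 1 shows ord(84) | 44, strictly less than φ(89); not a primitive root.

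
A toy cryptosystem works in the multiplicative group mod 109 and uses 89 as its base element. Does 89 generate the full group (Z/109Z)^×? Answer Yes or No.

No

φ(109) = 109 − 1 = 108 = 2^2 · 3^3.
Test 89^(108/q) mod 109 for each prime factor q of 108:
89^54 ≡ 1 (mod 109)  [q = 2: ≡ 1 ✗]
89^36 ≡ 63 (mod 109)  [q = 3: ≢ 1 ✓]
Since 89^54 ≡ 1, the order of 89 divides 54 < 108, so 89 is not a primitive root.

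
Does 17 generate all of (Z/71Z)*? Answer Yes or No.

No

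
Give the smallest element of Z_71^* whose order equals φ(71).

7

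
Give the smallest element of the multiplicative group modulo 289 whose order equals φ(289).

φ(289) = φ(17^2) = 17·(17−1) = 272 = 2^4 · 17.
g is a primitive root iff g^(272/q) ≢ 1 (mod 289) for each prime q ∈ {2, 17}.
g = 2: 2^136 ≡ 1 — hits 1, so not a primitive root.
g = 3: 3^136 ≡ 288; 3^16 ≡ 171 — none is 1, so 3 is a primitive root.
The smallest primitive root modulo 289 is 3.

3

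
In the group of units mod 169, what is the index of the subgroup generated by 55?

By Lagrange's theorem, ord_169(55) divides φ(169) = φ(13^2) = 13·(13−1) = 156 = 2^2 · 3 · 13.
Divisors of 156: 1, 2, 3, 4, 6, 12, 13, 26, 39, 52, 78, 156.
Check 55^d mod 169 for each divisor in increasing order:
55^1 ≡ 55
55^2 ≡ 152
55^3 ≡ 79
55^4 ≡ 120
55^6 ≡ 157
55^12 ≡ 144
55^13 ≡ 146
55^26 ≡ 22
55^39 ≡ 1
The order of 55 is 39, so the subgroup it generates has 39 elements.
The index is φ(169) / ord(55) = 156 / 39 = 4.

4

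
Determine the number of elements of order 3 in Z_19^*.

2

φ(19) = 19 − 1 = 18 = 2 · 3^2.
Since (Z/19Z)^× is cyclic of order 18, the number of elements of order d is φ(d) when d | 18 and 0 otherwise.
3 | 18, and φ(3) = 3 − 1 = 2.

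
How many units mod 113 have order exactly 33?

φ(113) = 113 − 1 = 112 = 2^4 · 7.
In a cyclic group of order 112, there are φ(d) elements of order d for each divisor d of 112, and zero for non-divisors.
33 does not divide 112, so no element of (Z/113Z)^× has order 33.

0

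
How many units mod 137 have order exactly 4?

2

φ(137) = 137 − 1 = 136 = 2^3 · 17.
In a cyclic group of order 136, there are φ(d) elements of order d for each divisor d of 136, and zero for non-divisors.
4 = 2^2 divides 136, and φ(4) = 2.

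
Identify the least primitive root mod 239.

φ(239) = 239 − 1 = 238 = 2 · 7 · 17.
Test candidates g = 2, 3, … against the prime factors q ∈ {2, 7, 17} of φ(239): g is a generator iff g^(238/q) ≢ 1 for every such q.
g = 2: 2^119 ≡ 1 — hits 1, so not a primitive root.
g = 3: 3^119 ≡ 1 — hits 1, so not a primitive root.
g = 4: 4^119 ≡ 1 — hits 1, so not a primitive root.
g = 5: 5^119 ≡ 1 — hits 1, so not a primitive root.
g = 6: 6^119 ≡ 1 — hits 1, so not a primitive root.
g = 7: 7^119 ≡ 238; 7^34 ≡ 24; 7^14 ≡ 211 — none is 1, so 7 is a primitive root.
Hence the least primitive root of 239 is 7.

7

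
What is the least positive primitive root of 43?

3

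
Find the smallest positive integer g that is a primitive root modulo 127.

φ(127) = 127 − 1 = 126 = 2 · 3^2 · 7.
g is a primitive root iff g^(126/q) ≢ 1 (mod 127) for each prime q ∈ {2, 3, 7}.
g = 2: 2^63 ≡ 1 — hits 1, so not a primitive root.
g = 3: 3^63 ≡ 126; 3^42 ≡ 107; 3^18 ≡ 4 — none is 1, so 3 is a primitive root.
The smallest primitive root modulo 127 is 3.

3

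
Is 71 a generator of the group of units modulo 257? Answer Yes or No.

Yes

φ(257) = 257 − 1 = 256 = 2^8.
Test 71^(256/q) mod 257 for each prime factor q of 256:
71^128 ≡ 256 (mod 257)  [q = 2: ≢ 1 ✓]
All checks pass, so 71 has order 256 and is a primitive root modulo 257.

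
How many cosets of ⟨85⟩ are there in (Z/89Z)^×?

4

By Lagrange's theorem, ord_89(85) divides φ(89) = 89 − 1 = 88 = 2^3 · 11.
Divisors of 88: 1, 2, 4, 8, 11, 22, 44, 88.
Test each divisor d:
85^1 ≡ 85 (mod 89)
85^2 ≡ 16 (mod 89)
85^4 ≡ 78 (mod 89)
85^8 ≡ 32 (mod 89)
85^11 ≡ 88 (mod 89)
85^22 ≡ 1 (mod 89) ✓
Thus |⟨85⟩| = ord(85) = 22.
Index = |(Z/89Z)^×| / |⟨85⟩| = 88 / 22 = 4.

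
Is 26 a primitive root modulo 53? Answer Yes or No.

Yes

φ(53) = 53 − 1 = 52 = 2^2 · 13.
An element g generates (Z/53Z)^× iff g^(52/q) ≢ 1 (mod 53) for each prime q ∈ {2, 13}.
26^26 ≡ 52 (mod 53)  [q = 2: ≢ 1 ✓]
26^4 ≡ 10 (mod 53)  [q = 13: ≢ 1 ✓]
None equal 1, so ord_53(26) = 52: 26 is a primitive root.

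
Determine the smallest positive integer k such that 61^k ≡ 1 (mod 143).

ord(61) | φ(143) = φ(11·13) = (11−1)·(13−1) = 10·12 = 120 = 2^3 · 3 · 5.
Divisors of 120: 1, 2, 3, 4, 5, 6, 8, 10, 12, 15, 20, 24, 30, 40, 60, 120.
Check 61^d mod 143 for each divisor in increasing order:
61^1 ≡ 61 (mod 143)
61^2 ≡ 3 (mod 143)
61^3 ≡ 40 (mod 143)
61^4 ≡ 9 (mod 143)
61^5 ≡ 120 (mod 143)
61^6 ≡ 27 (mod 143)
61^8 ≡ 81 (mod 143)
61^10 ≡ 100 (mod 143)
61^12 ≡ 14 (mod 143)
61^15 ≡ 131 (mod 143)
61^20 ≡ 133 (mod 143)
61^24 ≡ 53 (mod 143)
61^30 ≡ 1 (mod 143) ✓
Therefore the multiplicative order of 61 modulo 143 is 30.

30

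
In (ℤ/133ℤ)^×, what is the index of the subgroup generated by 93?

By Lagrange's theorem, ord_133(93) divides φ(133) = φ(7·19) = (7−1)·(19−1) = 6·18 = 108 = 2^2 · 3^3.
Divisors of 108: 1, 2, 3, 4, 6, 9, 12, 18, 27, 36, 54, 108.
Check 93^d mod 133 for each divisor in increasing order:
93^1 ≡ 93 (mod 133)
93^2 ≡ 4 (mod 133)
93^3 ≡ 106 (mod 133)
93^4 ≡ 16 (mod 133)
93^6 ≡ 64 (mod 133)
93^9 ≡ 1 (mod 133) ✓
The order of 93 is 9, so the subgroup it generates has 9 elements.
Index = |(Z/133Z)^×| / |⟨93⟩| = 108 / 9 = 12.

12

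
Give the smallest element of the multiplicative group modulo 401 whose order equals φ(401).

φ(401) = 401 − 1 = 400 = 2^4 · 5^2.
Test candidates g = 2, 3, … against the prime factors q ∈ {2, 5} of φ(401): g is a generator iff g^(400/q) ≢ 1 for every such q.
g = 2: 2^200 ≡ 1 — hits 1, so not a primitive root.
g = 3: 3^200 ≡ 400; 3^80 ≡ 72 — none is 1, so 3 is a primitive root.
Hence the least primitive root of 401 is 3.

3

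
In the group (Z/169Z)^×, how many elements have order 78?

φ(169) = φ(13^2) = 13·(13−1) = 156 = 2^2 · 3 · 13.
Since (Z/169Z)^× is cyclic of order 156, the number of elements of order d is φ(d) when d | 156 and 0 otherwise.
78 = 2 · 3 · 13 divides 156, and φ(78) = 24.

24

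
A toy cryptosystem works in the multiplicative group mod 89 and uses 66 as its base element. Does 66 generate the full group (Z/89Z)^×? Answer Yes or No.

φ(89) = 89 − 1 = 88 = 2^3 · 11.
An element g generates (Z/89Z)^× iff g^(88/q) ≢ 1 (mod 89) for each prime q ∈ {2, 11}.
66^44 ≡ 88 (mod 89)  [q = 2: ≢ 1 ✓]
66^8 ≡ 2 (mod 89)  [q = 11: ≢ 1 ✓]
All checks pass, so 66 has order 88 and is a primitive root modulo 89.

Yes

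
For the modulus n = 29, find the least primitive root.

φ(29) = 29 − 1 = 28 = 2^2 · 7.
g is a primitive root iff g^(28/q) ≢ 1 (mod 29) for each prime q ∈ {2, 7}.
g = 2: 2^14 ≡ 28; 2^4 ≡ 16 — none is 1, so 2 is a primitive root.
The smallest primitive root modulo 29 is 2.

2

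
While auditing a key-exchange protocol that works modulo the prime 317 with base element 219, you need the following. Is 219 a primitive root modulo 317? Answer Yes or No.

φ(317) = 317 − 1 = 316 = 2^2 · 79.
219 is a primitive root mod 317 iff 219^(φ(317)/q) ≢ 1 for every prime q | φ(317), i.e. q ∈ {2, 79}.
219^158 ≡ 316 (mod 317)  [q = 2: ≢ 1 ✓]
219^4 ≡ 277 (mod 317)  [q = 79: ≢ 1 ✓]
Every test exponent gives a nontrivial residue, hence 219 generates the full group.

Yes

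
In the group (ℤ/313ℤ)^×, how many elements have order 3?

2

φ(313) = 313 − 1 = 312 = 2^3 · 3 · 13.
In a cyclic group of order 312, there are φ(d) elements of order d for each divisor d of 312, and zero for non-divisors.
3 | 312, and φ(3) = 3 − 1 = 2.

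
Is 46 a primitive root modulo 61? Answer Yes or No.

No

φ(61) = 61 − 1 = 60 = 2^2 · 3 · 5.
It suffices to check that the order of 46 is not a proper divisor of 60: compute 46^(60/q) for q ∈ {2, 3, 5}.
46^30 ≡ 1 (mod 61)  [q = 2: ≡ 1 ✗]
46^20 ≡ 47 (mod 61)  [q = 3: ≢ 1 ✓]
46^12 ≡ 58 (mod 61)  [q = 5: ≢ 1 ✓]
Since 46^30 ≡ 1, the order of 46 divides 30 < 60, so 46 is not a primitive root.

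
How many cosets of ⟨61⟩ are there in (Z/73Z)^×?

2

The order of 61 must divide φ(73) = 73 − 1 = 72 = 2^3 · 3^2.
Divisors of 72: 1, 2, 3, 4, 6, 8, 9, 12, 18, 24, 36, 72.
Evaluate successive powers at the divisors of 72:
61^1 ≡ 61
61^2 ≡ 71
61^3 ≡ 24
61^4 ≡ 4
61^6 ≡ 65
61^8 ≡ 16
61^9 ≡ 27
61^12 ≡ 64
61^18 ≡ 72
61^24 ≡ 8
61^36 ≡ 1
The order of 61 is 36, so the subgroup it generates has 36 elements.
The index is φ(73) / ord(61) = 72 / 36 = 2.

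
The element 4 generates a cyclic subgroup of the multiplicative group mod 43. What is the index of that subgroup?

The order of 4 must divide φ(43) = 43 − 1 = 42 = 2 · 3 · 7.
Divisors of 42: 1, 2, 3, 6, 7, 14, 21, 42.
Compute 4^d (mod 43) for the divisors d until we hit 1:
4^1 ≡ 4 (mod 43)
4^2 ≡ 16 (mod 43)
4^3 ≡ 21 (mod 43)
4^6 ≡ 11 (mod 43)
4^7 ≡ 1 (mod 43) ✓
The order of 4 is 7, so the subgroup it generates has 7 elements.
Index = |(Z/43Z)^×| / |⟨4⟩| = 42 / 7 = 6.

6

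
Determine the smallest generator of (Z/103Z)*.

5

φ(103) = 103 − 1 = 102 = 2 · 3 · 17.
g is a primitive root iff g^(102/q) ≢ 1 (mod 103) for each prime q ∈ {2, 3, 17}.
g = 2: 2^51 ≡ 1 — hits 1, so not a primitive root.
g = 3: 3^51 ≡ 102; 3^34 ≡ 1 — hits 1, so not a primitive root.
g = 4: 4^51 ≡ 1 — hits 1, so not a primitive root.
g = 5: 5^51 ≡ 102; 5^34 ≡ 56; 5^6 ≡ 72 — none is 1, so 5 is a primitive root.
So 5 is the smallest generator of (Z/103Z)^×.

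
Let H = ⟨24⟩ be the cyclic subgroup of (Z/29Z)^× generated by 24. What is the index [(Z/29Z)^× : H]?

ord(24) | φ(29) = 29 − 1 = 28 = 2^2 · 7.
Divisors of 28: 1, 2, 4, 7, 14, 28.
Test each divisor d:
24^1 ≡ 24
24^2 ≡ 25
24^4 ≡ 16
24^7 ≡ 1
So ord_29(24) = 7, hence |⟨24⟩| = 7.
Index = |(Z/29Z)^×| / |⟨24⟩| = 28 / 7 = 4.

4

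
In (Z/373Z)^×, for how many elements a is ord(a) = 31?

φ(373) = 373 − 1 = 372 = 2^2 · 3 · 31.
In a cyclic group of order 372, there are φ(d) elements of order d for each divisor d of 372, and zero for non-divisors.
31 | 372, and φ(31) = 31 − 1 = 30.

30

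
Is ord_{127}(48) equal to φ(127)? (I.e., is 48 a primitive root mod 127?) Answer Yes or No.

Yes

φ(127) = 127 − 1 = 126 = 2 · 3^2 · 7.
An element g generates (Z/127Z)^× iff g^(126/q) ≢ 1 (mod 127) for each prime q ∈ {2, 3, 7}.
48^63 ≡ 126 (mod 127)  [q = 2: ≢ 1 ✓]
48^42 ≡ 107 (mod 127)  [q = 3: ≢ 1 ✓]
48^18 ≡ 16 (mod 127)  [q = 7: ≢ 1 ✓]
All checks pass, so 48 has order 126 and is a primitive root modulo 127.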